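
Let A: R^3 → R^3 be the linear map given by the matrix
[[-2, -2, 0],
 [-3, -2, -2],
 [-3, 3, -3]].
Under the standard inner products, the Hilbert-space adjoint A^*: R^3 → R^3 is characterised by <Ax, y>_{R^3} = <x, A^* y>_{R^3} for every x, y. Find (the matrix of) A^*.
A^* = A^T =
[[-2, -3, -3],
 [-2, -2, 3],
 [0, -2, -3]]

For real matrices with standard dot products, the defining identity <Ax, y> = <x, A^* y> gives (Ax)^T y = x^T (A^*) y, i.e. x^T A^T y = x^T (A^*) y. Since this holds for all x, y, we must have A^* = A^T. Therefore
A^* =
[[-2, -3, -3],
 [-2, -2, 3],
 [0, -2, -3]].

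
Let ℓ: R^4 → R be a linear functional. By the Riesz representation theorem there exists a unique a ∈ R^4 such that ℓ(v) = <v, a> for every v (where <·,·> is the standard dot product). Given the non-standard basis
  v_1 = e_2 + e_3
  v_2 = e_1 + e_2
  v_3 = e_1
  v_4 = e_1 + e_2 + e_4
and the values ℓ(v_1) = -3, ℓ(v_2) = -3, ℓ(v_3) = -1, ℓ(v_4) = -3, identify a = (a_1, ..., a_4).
a = (-1, -2, -1, 0)

Write a = (a_1, ..., a_4) in the standard basis. For each basis vector v_i, ℓ(v_i) = <v_i, a> is a linear equation in the a_j's. Collect the n equations into a matrix system V a = ℓ, where row i of V is v_i (expressed in the standard basis). Since V is invertible (lower-triangular with 1s on the diagonal, up to permutation), solve by back-substitution:
  V =
[[0, 1, 1, 0],
 [1, 1, 0, 0],
 [1, 0, 0, 0],
 [1, 1, 0, 1]]
  V a = (-3, -3, -1, -3)
Solving gives a = (-1, -2, -1, 0).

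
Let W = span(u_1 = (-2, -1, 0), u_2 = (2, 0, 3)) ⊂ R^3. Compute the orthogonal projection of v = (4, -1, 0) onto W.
proj_W(v) = (142/49, 59/49, 36/49)

Set up U = [u_1 | ... | u_2] ∈ R^(3×2). The projector onto W = col(U) is P = U (U^T U)^(-1) U^T.
Compute U^T U =
  [5, -4]
  [-4, 13],
and U^T v = (-7, 8).
Solve U^T U · c = U^T v for the coefficients: c = (-59/49, 12/49). The projection is proj_W(v) = U c.
Check: (v - proj_W(v)) · u_1 = 0  (should be 0).
Check: (v - proj_W(v)) · u_2 = 0  (should be 0).
Result: proj_W(v) = (142/49, 59/49, 36/49).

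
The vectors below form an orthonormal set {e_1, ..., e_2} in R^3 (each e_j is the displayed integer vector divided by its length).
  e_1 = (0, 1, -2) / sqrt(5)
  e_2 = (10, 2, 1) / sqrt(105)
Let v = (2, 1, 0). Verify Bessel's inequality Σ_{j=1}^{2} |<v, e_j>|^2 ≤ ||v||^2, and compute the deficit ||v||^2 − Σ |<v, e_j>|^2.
Σ |<v, e_j>|^2 = 101/21; ||v||^2 = 5; deficit = 4/21

Write each e_j = u_j / sqrt(<u_j, u_j>) where u_j is the displayed integer vector. Then <v, e_j> = <v, u_j> / sqrt(<u_j, u_j>), so |<v, e_j>|^2 = <v, u_j>^2 / <u_j, u_j>.
Coefficients: <v, e_1> = 1/sqrt(5), <v, e_2> = 22/sqrt(105).
Square and sum: Σ |<v, e_j>|^2 = 101/21.
Compute ||v||^2 = v·v = 5.
Deficit = 5 − 101/21 = 4/21 ≥ 0, confirming Bessel's inequality. (The deficit equals ||v − Σ <v,e_j> e_j||^2, the squared distance from v to span{e_j}.)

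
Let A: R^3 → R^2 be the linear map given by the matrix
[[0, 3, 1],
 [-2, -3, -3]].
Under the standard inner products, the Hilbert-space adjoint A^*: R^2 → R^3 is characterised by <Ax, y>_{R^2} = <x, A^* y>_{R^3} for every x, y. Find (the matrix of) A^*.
A^* = A^T =
[[0, -2],
 [3, -3],
 [1, -3]]

For real matrices with standard dot products, the defining identity <Ax, y> = <x, A^* y> gives (Ax)^T y = x^T (A^*) y, i.e. x^T A^T y = x^T (A^*) y. Since this holds for all x, y, we must have A^* = A^T. Therefore
A^* =
[[0, -2],
 [3, -3],
 [1, -3]].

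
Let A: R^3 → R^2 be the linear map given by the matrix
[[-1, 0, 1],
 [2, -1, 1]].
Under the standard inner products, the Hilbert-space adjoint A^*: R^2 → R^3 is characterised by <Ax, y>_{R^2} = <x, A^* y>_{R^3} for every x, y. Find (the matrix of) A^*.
A^* = A^T =
[[-1, 2],
 [0, -1],
 [1, 1]]

For real matrices with standard dot products, the defining identity <Ax, y> = <x, A^* y> gives (Ax)^T y = x^T (A^*) y, i.e. x^T A^T y = x^T (A^*) y. Since this holds for all x, y, we must have A^* = A^T. Therefore
A^* =
[[-1, 2],
 [0, -1],
 [1, 1]].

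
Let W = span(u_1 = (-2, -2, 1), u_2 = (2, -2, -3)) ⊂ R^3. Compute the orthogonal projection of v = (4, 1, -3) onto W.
proj_W(v) = (34/9, 10/9, -29/9)

Set up U = [u_1 | ... | u_2] ∈ R^(3×2). The projector onto W = col(U) is P = U (U^T U)^(-1) U^T.
Compute U^T U =
  [9, -3]
  [-3, 17],
and U^T v = (-13, 15).
Solve U^T U · c = U^T v for the coefficients: c = (-11/9, 2/3). The projection is proj_W(v) = U c.
Check: (v - proj_W(v)) · u_1 = 0  (should be 0).
Check: (v - proj_W(v)) · u_2 = 0  (should be 0).
Result: proj_W(v) = (34/9, 10/9, -29/9).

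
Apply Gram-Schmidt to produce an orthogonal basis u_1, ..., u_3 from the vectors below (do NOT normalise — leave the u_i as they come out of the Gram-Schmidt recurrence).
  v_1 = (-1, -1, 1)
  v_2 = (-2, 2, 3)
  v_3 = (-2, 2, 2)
Orthogonal basis:
  u_1 = (-1, -1, 1)
  u_2 = (-1, 3, 2)
  u_3 = (-10/21, 2/21, -8/21)

Apply the Gram-Schmidt recurrence
  u_1 = v_1
  u_i = v_i − Σ_{j<i} ((v_i · u_j) / (u_j · u_j)) · u_j.

Step by step this gives:
  u_1 = (-1, -1, 1)
  u_2 = (-1, 3, 2)
  u_3 = (-10/21, 2/21, -8/21)

Orthogonality check:
  u_2 · u_1 = 0 (should be 0)
  u_3 · u_1 = 0 (should be 0)
  u_3 · u_2 = 0 (should be 0)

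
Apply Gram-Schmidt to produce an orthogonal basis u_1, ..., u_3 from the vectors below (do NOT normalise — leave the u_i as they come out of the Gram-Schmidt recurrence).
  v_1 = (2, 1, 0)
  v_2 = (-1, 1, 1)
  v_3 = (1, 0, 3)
Orthogonal basis:
  u_1 = (2, 1, 0)
  u_2 = (-3/5, 6/5, 1)
  u_3 = (5/7, -10/7, 15/7)

Apply the Gram-Schmidt recurrence
  u_1 = v_1
  u_i = v_i − Σ_{j<i} ((v_i · u_j) / (u_j · u_j)) · u_j.

Step by step this gives:
  u_1 = (2, 1, 0)
  u_2 = (-3/5, 6/5, 1)
  u_3 = (5/7, -10/7, 15/7)

Orthogonality check:
  u_2 · u_1 = 0 (should be 0)
  u_3 · u_1 = 0 (should be 0)
  u_3 · u_2 = 0 (should be 0)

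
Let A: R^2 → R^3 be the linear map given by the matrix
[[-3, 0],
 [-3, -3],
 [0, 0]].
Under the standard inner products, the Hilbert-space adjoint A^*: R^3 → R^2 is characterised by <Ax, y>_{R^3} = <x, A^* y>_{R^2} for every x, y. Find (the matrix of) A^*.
A^* = A^T =
[[-3, -3, 0],
 [0, -3, 0]]

For real matrices with standard dot products, the defining identity <Ax, y> = <x, A^* y> gives (Ax)^T y = x^T (A^*) y, i.e. x^T A^T y = x^T (A^*) y. Since this holds for all x, y, we must have A^* = A^T. Therefore
A^* =
[[-3, -3, 0],
 [0, -3, 0]].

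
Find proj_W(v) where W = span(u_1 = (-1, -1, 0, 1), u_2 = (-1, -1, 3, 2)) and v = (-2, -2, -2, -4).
proj_W(v) = (-10/29, -10/29, -90/29, -20/29)

Set up U = [u_1 | ... | u_2] ∈ R^(4×2). The projector onto W = col(U) is P = U (U^T U)^(-1) U^T.
Compute U^T U =
  [3, 4]
  [4, 15],
and U^T v = (0, -10).
Solve U^T U · c = U^T v for the coefficients: c = (40/29, -30/29). The projection is proj_W(v) = U c.
Check: (v - proj_W(v)) · u_1 = 0  (should be 0).
Check: (v - proj_W(v)) · u_2 = 0  (should be 0).
Result: proj_W(v) = (-10/29, -10/29, -90/29, -20/29).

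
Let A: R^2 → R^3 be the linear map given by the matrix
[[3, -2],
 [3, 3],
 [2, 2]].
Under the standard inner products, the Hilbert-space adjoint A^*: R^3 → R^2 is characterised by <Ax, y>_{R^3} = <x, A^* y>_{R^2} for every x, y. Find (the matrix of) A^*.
A^* = A^T =
[[3, 3, 2],
 [-2, 3, 2]]

For real matrices with standard dot products, the defining identity <Ax, y> = <x, A^* y> gives (Ax)^T y = x^T (A^*) y, i.e. x^T A^T y = x^T (A^*) y. Since this holds for all x, y, we must have A^* = A^T. Therefore
A^* =
[[3, 3, 2],
 [-2, 3, 2]].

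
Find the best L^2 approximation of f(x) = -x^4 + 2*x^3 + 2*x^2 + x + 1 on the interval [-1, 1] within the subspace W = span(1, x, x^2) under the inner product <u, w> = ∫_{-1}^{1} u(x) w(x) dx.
g(x) = 8*x^2/7 + 11*x/5 + 38/35

The best approximation g ∈ W is the orthogonal projection of f onto W. Writing g = a_0 + a_1 x + a_2 x^2, the coefficients solve the normal equations G · a = b where
  G_{ij} = <φ_i, φ_j> and b_i = <f, φ_i>, with φ_0 = 1, φ_1 = x, φ_2 = x^2.
G =
  [2, 0, 2/3]
  [0, 2/3, 0]
  [2/3, 0, 2/5],
b = (44/15, 22/15, 124/105).
Solving gives a_0 = 38/35, a_1 = 11/5, a_2 = 8/7, so
  g(x) = 8*x^2/7 + 11*x/5 + 38/35.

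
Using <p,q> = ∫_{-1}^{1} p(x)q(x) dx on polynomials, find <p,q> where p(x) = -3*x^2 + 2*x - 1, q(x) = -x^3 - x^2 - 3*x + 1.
<p,q> = -104/15

Expand the product: p(x)·q(x) = 3*x^5 + x^4 + 8*x^3 - 8*x^2 + 5*x - 1.
∫_{-1}^{1} of each monomial x^k gives [2/(k+1) if k even, 0 if k odd]. Integrating term-by-term (or equivalently evaluating the antiderivative F(x) = x^6/2 + x^5/5 + 2*x^4 - 8*x^3/3 + 5*x^2/2 - x at the endpoints):
  F(1) − F(−1) = 23/15 − (127/15) = -104/15.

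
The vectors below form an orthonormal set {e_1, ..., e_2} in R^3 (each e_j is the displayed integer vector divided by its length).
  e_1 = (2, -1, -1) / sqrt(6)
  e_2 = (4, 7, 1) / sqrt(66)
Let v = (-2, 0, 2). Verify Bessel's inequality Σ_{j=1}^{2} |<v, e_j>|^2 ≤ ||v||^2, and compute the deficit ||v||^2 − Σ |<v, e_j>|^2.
Σ |<v, e_j>|^2 = 72/11; ||v||^2 = 8; deficit = 16/11

Write each e_j = u_j / sqrt(<u_j, u_j>) where u_j is the displayed integer vector. Then <v, e_j> = <v, u_j> / sqrt(<u_j, u_j>), so |<v, e_j>|^2 = <v, u_j>^2 / <u_j, u_j>.
Coefficients: <v, e_1> = -6/sqrt(6), <v, e_2> = -6/sqrt(66).
Square and sum: Σ |<v, e_j>|^2 = 72/11.
Compute ||v||^2 = v·v = 8.
Deficit = 8 − 72/11 = 16/11 ≥ 0, confirming Bessel's inequality. (The deficit equals ||v − Σ <v,e_j> e_j||^2, the squared distance from v to span{e_j}.)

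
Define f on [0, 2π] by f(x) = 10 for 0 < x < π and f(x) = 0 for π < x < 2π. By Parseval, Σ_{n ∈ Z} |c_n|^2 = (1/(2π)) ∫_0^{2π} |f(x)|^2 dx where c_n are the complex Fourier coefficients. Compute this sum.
Σ |c_n|^2 = 50

Parseval equates the L^2 energy of f (normalised by 1/(2π)) with the ℓ^2 sum of its Fourier coefficients: (1/(2π)) ∫_0^{2π} |f|^2 = Σ |c_n|^2.
Compute the left side: (1/(2π)) [∫_0^π 10^2 dx + ∫_π^{2π} 0^2 dx] = (1/(2π)) · (100π + 0π) = (100 + 0)/2 = 50.
So Σ_{n ∈ Z} |c_n|^2 = 50.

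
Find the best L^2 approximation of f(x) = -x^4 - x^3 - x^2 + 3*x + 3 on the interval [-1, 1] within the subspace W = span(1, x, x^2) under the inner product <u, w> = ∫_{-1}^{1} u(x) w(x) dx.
g(x) = -13*x^2/7 + 12*x/5 + 108/35

The best approximation g ∈ W is the orthogonal projection of f onto W. Writing g = a_0 + a_1 x + a_2 x^2, the coefficients solve the normal equations G · a = b where
  G_{ij} = <φ_i, φ_j> and b_i = <f, φ_i>, with φ_0 = 1, φ_1 = x, φ_2 = x^2.
G =
  [2, 0, 2/3]
  [0, 2/3, 0]
  [2/3, 0, 2/5],
b = (74/15, 8/5, 46/35).
Solving gives a_0 = 108/35, a_1 = 12/5, a_2 = -13/7, so
  g(x) = -13*x^2/7 + 12*x/5 + 108/35.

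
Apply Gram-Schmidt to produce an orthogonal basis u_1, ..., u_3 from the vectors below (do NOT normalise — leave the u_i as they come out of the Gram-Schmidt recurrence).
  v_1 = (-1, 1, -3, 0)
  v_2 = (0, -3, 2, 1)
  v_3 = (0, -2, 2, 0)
Orthogonal basis:
  u_1 = (-1, 1, -3, 0)
  u_2 = (-9/11, -24/11, -5/11, 1)
  u_3 = (-22/73, -10/73, 4/73, -38/73)

Apply the Gram-Schmidt recurrence
  u_1 = v_1
  u_i = v_i − Σ_{j<i} ((v_i · u_j) / (u_j · u_j)) · u_j.

Step by step this gives:
  u_1 = (-1, 1, -3, 0)
  u_2 = (-9/11, -24/11, -5/11, 1)
  u_3 = (-22/73, -10/73, 4/73, -38/73)

Orthogonality check:
  u_2 · u_1 = 0 (should be 0)
  u_3 · u_1 = 0 (should be 0)
  u_3 · u_2 = 0 (should be 0)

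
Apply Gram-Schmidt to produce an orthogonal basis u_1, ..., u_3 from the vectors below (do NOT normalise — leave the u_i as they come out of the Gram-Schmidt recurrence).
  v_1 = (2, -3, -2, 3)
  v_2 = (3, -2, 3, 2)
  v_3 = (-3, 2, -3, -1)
Orthogonal basis:
  u_1 = (2, -3, -2, 3)
  u_2 = (27/13, -8/13, 51/13, 8/13)
  u_3 = (-39/133, 97/266, 15/133, 169/266)

Apply the Gram-Schmidt recurrence
  u_1 = v_1
  u_i = v_i − Σ_{j<i} ((v_i · u_j) / (u_j · u_j)) · u_j.

Step by step this gives:
  u_1 = (2, -3, -2, 3)
  u_2 = (27/13, -8/13, 51/13, 8/13)
  u_3 = (-39/133, 97/266, 15/133, 169/266)

Orthogonality check:
  u_2 · u_1 = 0 (should be 0)
  u_3 · u_1 = 0 (should be 0)
  u_3 · u_2 = 0 (should be 0)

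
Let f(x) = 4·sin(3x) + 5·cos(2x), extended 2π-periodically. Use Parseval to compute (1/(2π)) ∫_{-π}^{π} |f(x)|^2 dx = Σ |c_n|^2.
Σ |c_n|^2 = 41/2

Expand |f|^2 and use orthogonality of {sin(nx), cos(mx)} on [-π, π]:
  ∫_{-π}^{π} sin(nx)^2 dx = π, ∫ cos(mx)^2 dx = π, and cross terms integrate to 0.
So ∫_{-π}^{π} f(x)^2 dx = 4^2 · π + 5^2 · π = (16 + 25)π.
Divide by 2π: (16 + 25)/2 = 41/2.
By Parseval, this equals Σ |c_n|^2.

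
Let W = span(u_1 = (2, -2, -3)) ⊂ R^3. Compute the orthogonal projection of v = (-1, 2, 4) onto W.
proj_W(v) = (-36/17, 36/17, 54/17)

Set up U = [u_1 | ... | u_1] ∈ R^(3×1). The projector onto W = col(U) is P = U (U^T U)^(-1) U^T.
Compute U^T U =
  [17],
and U^T v = (-18).
Solve U^T U · c = U^T v for the coefficients: c = (-18/17). The projection is proj_W(v) = U c.
Check: (v - proj_W(v)) · u_1 = 0  (should be 0).
Result: proj_W(v) = (-36/17, 36/17, 54/17).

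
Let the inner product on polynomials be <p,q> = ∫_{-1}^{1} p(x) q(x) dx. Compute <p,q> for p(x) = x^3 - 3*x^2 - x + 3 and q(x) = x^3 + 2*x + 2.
<p,q> = 772/105

Expand the product: p(x)·q(x) = x^6 - 3*x^5 + x^4 - x^3 - 8*x^2 + 4*x + 6.
∫_{-1}^{1} of each monomial x^k gives [2/(k+1) if k even, 0 if k odd]. Integrating term-by-term (or equivalently evaluating the antiderivative F(x) = x^7/7 - x^6/2 + x^5/5 - x^4/4 - 8*x^3/3 + 2*x^2 + 6*x at the endpoints):
  F(1) − F(−1) = 2069/420 − (-1019/420) = 772/105.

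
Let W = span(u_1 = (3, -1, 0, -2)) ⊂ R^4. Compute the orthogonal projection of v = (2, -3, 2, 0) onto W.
proj_W(v) = (27/14, -9/14, 0, -9/7)

Set up U = [u_1 | ... | u_1] ∈ R^(4×1). The projector onto W = col(U) is P = U (U^T U)^(-1) U^T.
Compute U^T U =
  [14],
and U^T v = (9).
Solve U^T U · c = U^T v for the coefficients: c = (9/14). The projection is proj_W(v) = U c.
Check: (v - proj_W(v)) · u_1 = 0  (should be 0).
Result: proj_W(v) = (27/14, -9/14, 0, -9/7).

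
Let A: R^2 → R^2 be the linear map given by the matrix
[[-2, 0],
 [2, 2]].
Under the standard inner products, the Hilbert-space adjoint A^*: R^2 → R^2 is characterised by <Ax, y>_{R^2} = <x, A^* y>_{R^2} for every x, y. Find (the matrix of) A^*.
A^* = A^T =
[[-2, 2],
 [0, 2]]

For real matrices with standard dot products, the defining identity <Ax, y> = <x, A^* y> gives (Ax)^T y = x^T (A^*) y, i.e. x^T A^T y = x^T (A^*) y. Since this holds for all x, y, we must have A^* = A^T. Therefore
A^* =
[[-2, 2],
 [0, 2]].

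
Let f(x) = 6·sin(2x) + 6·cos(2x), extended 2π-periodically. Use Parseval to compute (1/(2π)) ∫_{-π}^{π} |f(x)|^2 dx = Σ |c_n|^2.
Σ |c_n|^2 = 36

Expand |f|^2 and use orthogonality of {sin(nx), cos(mx)} on [-π, π]:
  ∫_{-π}^{π} sin(nx)^2 dx = π, ∫ cos(mx)^2 dx = π, and cross terms integrate to 0.
So ∫_{-π}^{π} f(x)^2 dx = 6^2 · π + 6^2 · π = (36 + 36)π.
Divide by 2π: (36 + 36)/2 = 36.
By Parseval, this equals Σ |c_n|^2.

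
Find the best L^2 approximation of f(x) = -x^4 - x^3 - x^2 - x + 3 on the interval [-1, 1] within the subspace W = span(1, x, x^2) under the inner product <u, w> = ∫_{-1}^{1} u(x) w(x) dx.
g(x) = -13*x^2/7 - 8*x/5 + 108/35

The best approximation g ∈ W is the orthogonal projection of f onto W. Writing g = a_0 + a_1 x + a_2 x^2, the coefficients solve the normal equations G · a = b where
  G_{ij} = <φ_i, φ_j> and b_i = <f, φ_i>, with φ_0 = 1, φ_1 = x, φ_2 = x^2.
G =
  [2, 0, 2/3]
  [0, 2/3, 0]
  [2/3, 0, 2/5],
b = (74/15, -16/15, 46/35).
Solving gives a_0 = 108/35, a_1 = -8/5, a_2 = -13/7, so
  g(x) = -13*x^2/7 - 8*x/5 + 108/35.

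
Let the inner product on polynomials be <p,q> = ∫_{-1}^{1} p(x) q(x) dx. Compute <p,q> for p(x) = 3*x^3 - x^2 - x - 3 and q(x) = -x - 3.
<p,q> = 292/15

Expand the product: p(x)·q(x) = -3*x^4 - 8*x^3 + 4*x^2 + 6*x + 9.
∫_{-1}^{1} of each monomial x^k gives [2/(k+1) if k even, 0 if k odd]. Integrating term-by-term (or equivalently evaluating the antiderivative F(x) = -3*x^5/5 - 2*x^4 + 4*x^3/3 + 3*x^2 + 9*x at the endpoints):
  F(1) − F(−1) = 161/15 − (-131/15) = 292/15.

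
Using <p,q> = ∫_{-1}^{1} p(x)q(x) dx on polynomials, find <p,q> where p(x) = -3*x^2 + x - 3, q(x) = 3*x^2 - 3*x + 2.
<p,q> = -138/5

Expand the product: p(x)·q(x) = -9*x^4 + 12*x^3 - 18*x^2 + 11*x - 6.
∫_{-1}^{1} of each monomial x^k gives [2/(k+1) if k even, 0 if k odd]. Integrating term-by-term (or equivalently evaluating the antiderivative F(x) = -9*x^5/5 + 3*x^4 - 6*x^3 + 11*x^2/2 - 6*x at the endpoints):
  F(1) − F(−1) = -53/10 − (223/10) = -138/5.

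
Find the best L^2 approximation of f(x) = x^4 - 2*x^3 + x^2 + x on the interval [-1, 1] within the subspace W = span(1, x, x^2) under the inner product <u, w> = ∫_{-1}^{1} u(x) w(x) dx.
g(x) = 13*x^2/7 - x/5 - 3/35

The best approximation g ∈ W is the orthogonal projection of f onto W. Writing g = a_0 + a_1 x + a_2 x^2, the coefficients solve the normal equations G · a = b where
  G_{ij} = <φ_i, φ_j> and b_i = <f, φ_i>, with φ_0 = 1, φ_1 = x, φ_2 = x^2.
G =
  [2, 0, 2/3]
  [0, 2/3, 0]
  [2/3, 0, 2/5],
b = (16/15, -2/15, 24/35).
Solving gives a_0 = -3/35, a_1 = -1/5, a_2 = 13/7, so
  g(x) = 13*x^2/7 - x/5 - 3/35.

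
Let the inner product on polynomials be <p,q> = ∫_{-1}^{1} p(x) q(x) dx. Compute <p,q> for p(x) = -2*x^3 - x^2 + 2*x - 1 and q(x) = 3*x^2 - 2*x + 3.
<p,q> = -184/15

Expand the product: p(x)·q(x) = -6*x^5 + x^4 + 2*x^3 - 10*x^2 + 8*x - 3.
∫_{-1}^{1} of each monomial x^k gives [2/(k+1) if k even, 0 if k odd]. Integrating term-by-term (or equivalently evaluating the antiderivative F(x) = -x^6 + x^5/5 + x^4/2 - 10*x^3/3 + 4*x^2 - 3*x at the endpoints):
  F(1) − F(−1) = -79/30 − (289/30) = -184/15.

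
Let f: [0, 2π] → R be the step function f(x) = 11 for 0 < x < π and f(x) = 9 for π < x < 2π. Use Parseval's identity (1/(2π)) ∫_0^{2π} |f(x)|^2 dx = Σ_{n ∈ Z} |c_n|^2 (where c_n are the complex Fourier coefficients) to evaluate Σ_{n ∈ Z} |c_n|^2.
Σ |c_n|^2 = 101

Parseval equates the L^2 energy of f (normalised by 1/(2π)) with the ℓ^2 sum of its Fourier coefficients: (1/(2π)) ∫_0^{2π} |f|^2 = Σ |c_n|^2.
Compute the left side: (1/(2π)) [∫_0^π 11^2 dx + ∫_π^{2π} 9^2 dx] = (1/(2π)) · (121π + 81π) = (121 + 81)/2 = 101.
So Σ_{n ∈ Z} |c_n|^2 = 101.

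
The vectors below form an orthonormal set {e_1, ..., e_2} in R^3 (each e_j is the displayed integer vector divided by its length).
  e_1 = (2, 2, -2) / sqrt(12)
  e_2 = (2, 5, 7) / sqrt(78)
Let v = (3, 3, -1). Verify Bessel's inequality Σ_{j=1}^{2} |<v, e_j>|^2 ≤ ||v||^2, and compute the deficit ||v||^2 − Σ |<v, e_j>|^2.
Σ |<v, e_j>|^2 = 245/13; ||v||^2 = 19; deficit = 2/13

Write each e_j = u_j / sqrt(<u_j, u_j>) where u_j is the displayed integer vector. Then <v, e_j> = <v, u_j> / sqrt(<u_j, u_j>), so |<v, e_j>|^2 = <v, u_j>^2 / <u_j, u_j>.
Coefficients: <v, e_1> = 14/sqrt(12), <v, e_2> = 14/sqrt(78).
Square and sum: Σ |<v, e_j>|^2 = 245/13.
Compute ||v||^2 = v·v = 19.
Deficit = 19 − 245/13 = 2/13 ≥ 0, confirming Bessel's inequality. (The deficit equals ||v − Σ <v,e_j> e_j||^2, the squared distance from v to span{e_j}.)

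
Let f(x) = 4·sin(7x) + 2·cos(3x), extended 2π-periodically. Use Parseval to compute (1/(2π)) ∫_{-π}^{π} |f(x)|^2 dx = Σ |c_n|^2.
Σ |c_n|^2 = 10

Expand |f|^2 and use orthogonality of {sin(nx), cos(mx)} on [-π, π]:
  ∫_{-π}^{π} sin(nx)^2 dx = π, ∫ cos(mx)^2 dx = π, and cross terms integrate to 0.
So ∫_{-π}^{π} f(x)^2 dx = 4^2 · π + 2^2 · π = (16 + 4)π.
Divide by 2π: (16 + 4)/2 = 10.
By Parseval, this equals Σ |c_n|^2.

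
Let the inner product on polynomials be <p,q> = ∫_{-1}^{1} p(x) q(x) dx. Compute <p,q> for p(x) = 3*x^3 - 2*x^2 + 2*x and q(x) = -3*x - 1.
<p,q> = -94/15

Expand the product: p(x)·q(x) = -9*x^4 + 3*x^3 - 4*x^2 - 2*x.
∫_{-1}^{1} of each monomial x^k gives [2/(k+1) if k even, 0 if k odd]. Integrating term-by-term (or equivalently evaluating the antiderivative F(x) = -9*x^5/5 + 3*x^4/4 - 4*x^3/3 - x^2 at the endpoints):
  F(1) − F(−1) = -203/60 − (173/60) = -94/15.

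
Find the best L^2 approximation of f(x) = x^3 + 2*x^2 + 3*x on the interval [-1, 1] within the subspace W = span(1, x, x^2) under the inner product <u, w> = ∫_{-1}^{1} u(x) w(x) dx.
g(x) = 2*x^2 + 18*x/5

The best approximation g ∈ W is the orthogonal projection of f onto W. Writing g = a_0 + a_1 x + a_2 x^2, the coefficients solve the normal equations G · a = b where
  G_{ij} = <φ_i, φ_j> and b_i = <f, φ_i>, with φ_0 = 1, φ_1 = x, φ_2 = x^2.
G =
  [2, 0, 2/3]
  [0, 2/3, 0]
  [2/3, 0, 2/5],
b = (4/3, 12/5, 4/5).
Solving gives a_0 = 0, a_1 = 18/5, a_2 = 2, so
  g(x) = 2*x^2 + 18*x/5.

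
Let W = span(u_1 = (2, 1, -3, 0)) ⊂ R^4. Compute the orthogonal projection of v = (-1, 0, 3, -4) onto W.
proj_W(v) = (-11/7, -11/14, 33/14, 0)

Set up U = [u_1 | ... | u_1] ∈ R^(4×1). The projector onto W = col(U) is P = U (U^T U)^(-1) U^T.
Compute U^T U =
  [14],
and U^T v = (-11).
Solve U^T U · c = U^T v for the coefficients: c = (-11/14). The projection is proj_W(v) = U c.
Check: (v - proj_W(v)) · u_1 = 0  (should be 0).
Result: proj_W(v) = (-11/7, -11/14, 33/14, 0).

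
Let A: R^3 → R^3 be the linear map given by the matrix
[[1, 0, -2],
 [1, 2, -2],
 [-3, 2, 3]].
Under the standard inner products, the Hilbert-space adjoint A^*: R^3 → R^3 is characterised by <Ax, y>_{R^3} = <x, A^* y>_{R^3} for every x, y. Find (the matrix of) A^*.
A^* = A^T =
[[1, 1, -3],
 [0, 2, 2],
 [-2, -2, 3]]

For real matrices with standard dot products, the defining identity <Ax, y> = <x, A^* y> gives (Ax)^T y = x^T (A^*) y, i.e. x^T A^T y = x^T (A^*) y. Since this holds for all x, y, we must have A^* = A^T. Therefore
A^* =
[[1, 1, -3],
 [0, 2, 2],
 [-2, -2, 3]].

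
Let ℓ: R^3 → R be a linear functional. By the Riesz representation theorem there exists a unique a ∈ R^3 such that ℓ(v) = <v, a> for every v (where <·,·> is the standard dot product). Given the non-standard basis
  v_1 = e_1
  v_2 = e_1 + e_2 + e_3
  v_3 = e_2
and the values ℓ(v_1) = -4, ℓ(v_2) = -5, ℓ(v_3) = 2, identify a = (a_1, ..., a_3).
a = (-4, 2, -3)

Write a = (a_1, ..., a_3) in the standard basis. For each basis vector v_i, ℓ(v_i) = <v_i, a> is a linear equation in the a_j's. Collect the n equations into a matrix system V a = ℓ, where row i of V is v_i (expressed in the standard basis). Since V is invertible (lower-triangular with 1s on the diagonal, up to permutation), solve by back-substitution:
  V =
[[1, 0, 0],
 [1, 1, 1],
 [0, 1, 0]]
  V a = (-4, -5, 2)
Solving gives a = (-4, 2, -3).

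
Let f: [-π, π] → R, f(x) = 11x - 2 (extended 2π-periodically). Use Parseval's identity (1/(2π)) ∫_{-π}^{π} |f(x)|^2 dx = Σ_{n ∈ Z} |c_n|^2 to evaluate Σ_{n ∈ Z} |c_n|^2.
Σ |c_n|^2 = 121π^2/3 + 4

Expand and integrate term by term over [-π, π]:
  ∫ (11x)^2 dx = 121·(2π^3/3); ∫ 2·11·(-2)·x dx = 0 (odd integrand); ∫ (-2)^2 dx = 4·2π.
So (1/(2π)) ∫_{-π}^{π} (11x - 2)^2 dx = 121π^2/3 + 4 = 121π^2/3 + 4.
Parseval ⇒ Σ |c_n|^2 = 121π^2/3 + 4.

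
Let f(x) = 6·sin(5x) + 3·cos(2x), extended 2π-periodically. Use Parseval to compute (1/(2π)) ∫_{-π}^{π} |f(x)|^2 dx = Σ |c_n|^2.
Σ |c_n|^2 = 45/2

Expand |f|^2 and use orthogonality of {sin(nx), cos(mx)} on [-π, π]:
  ∫_{-π}^{π} sin(nx)^2 dx = π, ∫ cos(mx)^2 dx = π, and cross terms integrate to 0.
So ∫_{-π}^{π} f(x)^2 dx = 6^2 · π + 3^2 · π = (36 + 9)π.
Divide by 2π: (36 + 9)/2 = 45/2.
By Parseval, this equals Σ |c_n|^2.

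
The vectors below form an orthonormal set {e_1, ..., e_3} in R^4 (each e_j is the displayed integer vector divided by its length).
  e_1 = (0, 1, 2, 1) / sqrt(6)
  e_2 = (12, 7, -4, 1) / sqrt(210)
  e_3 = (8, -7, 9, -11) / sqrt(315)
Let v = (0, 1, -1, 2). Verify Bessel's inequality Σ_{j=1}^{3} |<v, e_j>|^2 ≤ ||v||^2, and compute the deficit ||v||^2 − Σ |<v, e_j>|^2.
Σ |<v, e_j>|^2 = 50/9; ||v||^2 = 6; deficit = 4/9

Write each e_j = u_j / sqrt(<u_j, u_j>) where u_j is the displayed integer vector. Then <v, e_j> = <v, u_j> / sqrt(<u_j, u_j>), so |<v, e_j>|^2 = <v, u_j>^2 / <u_j, u_j>.
Coefficients: <v, e_1> = 1/sqrt(6), <v, e_2> = 13/sqrt(210), <v, e_3> = -38/sqrt(315).
Square and sum: Σ |<v, e_j>|^2 = 50/9.
Compute ||v||^2 = v·v = 6.
Deficit = 6 − 50/9 = 4/9 ≥ 0, confirming Bessel's inequality. (The deficit equals ||v − Σ <v,e_j> e_j||^2, the squared distance from v to span{e_j}.)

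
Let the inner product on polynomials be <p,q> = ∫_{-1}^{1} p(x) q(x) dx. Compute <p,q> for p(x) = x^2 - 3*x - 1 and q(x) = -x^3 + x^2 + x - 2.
<p,q> = 8/5

Expand the product: p(x)·q(x) = -x^5 + 4*x^4 - x^3 - 6*x^2 + 5*x + 2.
∫_{-1}^{1} of each monomial x^k gives [2/(k+1) if k even, 0 if k odd]. Integrating term-by-term (or equivalently evaluating the antiderivative F(x) = -x^6/6 + 4*x^5/5 - x^4/4 - 2*x^3 + 5*x^2/2 + 2*x at the endpoints):
  F(1) − F(−1) = 173/60 − (77/60) = 8/5.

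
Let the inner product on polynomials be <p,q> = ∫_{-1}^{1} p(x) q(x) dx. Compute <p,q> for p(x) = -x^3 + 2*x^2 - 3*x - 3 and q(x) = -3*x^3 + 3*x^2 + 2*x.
<p,q> = -138/35

Expand the product: p(x)·q(x) = 3*x^6 - 9*x^5 + 13*x^4 + 4*x^3 - 15*x^2 - 6*x.
∫_{-1}^{1} of each monomial x^k gives [2/(k+1) if k even, 0 if k odd]. Integrating term-by-term (or equivalently evaluating the antiderivative F(x) = 3*x^7/7 - 3*x^6/2 + 13*x^5/5 + x^4 - 5*x^3 - 3*x^2 at the endpoints):
  F(1) − F(−1) = -383/70 − (-107/70) = -138/35.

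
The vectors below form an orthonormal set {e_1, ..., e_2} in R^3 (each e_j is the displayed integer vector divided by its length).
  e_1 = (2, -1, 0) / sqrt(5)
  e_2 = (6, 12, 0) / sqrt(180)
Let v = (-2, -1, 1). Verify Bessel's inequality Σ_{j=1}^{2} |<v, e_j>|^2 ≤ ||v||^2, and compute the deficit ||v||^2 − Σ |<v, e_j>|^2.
Σ |<v, e_j>|^2 = 5; ||v||^2 = 6; deficit = 1

Write each e_j = u_j / sqrt(<u_j, u_j>) where u_j is the displayed integer vector. Then <v, e_j> = <v, u_j> / sqrt(<u_j, u_j>), so |<v, e_j>|^2 = <v, u_j>^2 / <u_j, u_j>.
Coefficients: <v, e_1> = -3/sqrt(5), <v, e_2> = -24/sqrt(180).
Square and sum: Σ |<v, e_j>|^2 = 5.
Compute ||v||^2 = v·v = 6.
Deficit = 6 − 5 = 1 ≥ 0, confirming Bessel's inequality. (The deficit equals ||v − Σ <v,e_j> e_j||^2, the squared distance from v to span{e_j}.)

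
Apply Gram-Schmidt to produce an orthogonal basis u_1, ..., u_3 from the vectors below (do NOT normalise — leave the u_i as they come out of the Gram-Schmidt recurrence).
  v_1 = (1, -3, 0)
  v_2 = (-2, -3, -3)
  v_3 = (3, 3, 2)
Orthogonal basis:
  u_1 = (1, -3, 0)
  u_2 = (-27/10, -9/10, -3)
  u_3 = (18/19, 6/19, -18/19)

Apply the Gram-Schmidt recurrence
  u_1 = v_1
  u_i = v_i − Σ_{j<i} ((v_i · u_j) / (u_j · u_j)) · u_j.

Step by step this gives:
  u_1 = (1, -3, 0)
  u_2 = (-27/10, -9/10, -3)
  u_3 = (18/19, 6/19, -18/19)

Orthogonality check:
  u_2 · u_1 = 0 (should be 0)
  u_3 · u_1 = 0 (should be 0)
  u_3 · u_2 = 0 (should be 0)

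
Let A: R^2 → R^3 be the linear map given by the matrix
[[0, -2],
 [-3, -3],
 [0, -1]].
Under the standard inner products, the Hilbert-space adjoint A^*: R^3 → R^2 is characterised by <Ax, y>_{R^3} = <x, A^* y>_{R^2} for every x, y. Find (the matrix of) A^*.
A^* = A^T =
[[0, -3, 0],
 [-2, -3, -1]]

For real matrices with standard dot products, the defining identity <Ax, y> = <x, A^* y> gives (Ax)^T y = x^T (A^*) y, i.e. x^T A^T y = x^T (A^*) y. Since this holds for all x, y, we must have A^* = A^T. Therefore
A^* =
[[0, -3, 0],
 [-2, -3, -1]].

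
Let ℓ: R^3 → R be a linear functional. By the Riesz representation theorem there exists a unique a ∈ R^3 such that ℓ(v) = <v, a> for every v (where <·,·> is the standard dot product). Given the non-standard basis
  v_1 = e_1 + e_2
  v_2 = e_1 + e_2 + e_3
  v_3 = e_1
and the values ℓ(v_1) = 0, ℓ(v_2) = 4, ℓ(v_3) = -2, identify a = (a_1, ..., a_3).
a = (-2, 2, 4)

Write a = (a_1, ..., a_3) in the standard basis. For each basis vector v_i, ℓ(v_i) = <v_i, a> is a linear equation in the a_j's. Collect the n equations into a matrix system V a = ℓ, where row i of V is v_i (expressed in the standard basis). Since V is invertible (lower-triangular with 1s on the diagonal, up to permutation), solve by back-substitution:
  V =
[[1, 1, 0],
 [1, 1, 1],
 [1, 0, 0]]
  V a = (0, 4, -2)
Solving gives a = (-2, 2, 4).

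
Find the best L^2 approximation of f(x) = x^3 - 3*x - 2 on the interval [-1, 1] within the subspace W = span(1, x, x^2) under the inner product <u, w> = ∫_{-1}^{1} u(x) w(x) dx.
g(x) = -12*x/5 - 2

The best approximation g ∈ W is the orthogonal projection of f onto W. Writing g = a_0 + a_1 x + a_2 x^2, the coefficients solve the normal equations G · a = b where
  G_{ij} = <φ_i, φ_j> and b_i = <f, φ_i>, with φ_0 = 1, φ_1 = x, φ_2 = x^2.
G =
  [2, 0, 2/3]
  [0, 2/3, 0]
  [2/3, 0, 2/5],
b = (-4, -8/5, -4/3).
Solving gives a_0 = -2, a_1 = -12/5, a_2 = 0, so
  g(x) = -12*x/5 - 2.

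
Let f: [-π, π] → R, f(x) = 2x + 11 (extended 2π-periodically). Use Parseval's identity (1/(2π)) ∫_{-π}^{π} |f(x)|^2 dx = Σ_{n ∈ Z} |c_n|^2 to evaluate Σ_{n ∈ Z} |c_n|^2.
Σ |c_n|^2 = 4π^2/3 + 121

Expand and integrate term by term over [-π, π]:
  ∫ (2x)^2 dx = 4·(2π^3/3); ∫ 2·2·(11)·x dx = 0 (odd integrand); ∫ 11^2 dx = 121·2π.
So (1/(2π)) ∫_{-π}^{π} (2x + 11)^2 dx = 4π^2/3 + 121 = 4π^2/3 + 121.
Parseval ⇒ Σ |c_n|^2 = 4π^2/3 + 121.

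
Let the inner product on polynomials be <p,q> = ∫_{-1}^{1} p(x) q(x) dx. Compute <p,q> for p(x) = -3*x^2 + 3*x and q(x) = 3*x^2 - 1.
<p,q> = -8/5

Expand the product: p(x)·q(x) = -9*x^4 + 9*x^3 + 3*x^2 - 3*x.
∫_{-1}^{1} of each monomial x^k gives [2/(k+1) if k even, 0 if k odd]. Integrating term-by-term (or equivalently evaluating the antiderivative F(x) = -9*x^5/5 + 9*x^4/4 + x^3 - 3*x^2/2 at the endpoints):
  F(1) − F(−1) = -1/20 − (31/20) = -8/5.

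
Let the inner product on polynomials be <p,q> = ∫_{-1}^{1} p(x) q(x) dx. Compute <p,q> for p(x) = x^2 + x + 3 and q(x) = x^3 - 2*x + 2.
<p,q> = 62/5

Expand the product: p(x)·q(x) = x^5 + x^4 + x^3 - 4*x + 6.
∫_{-1}^{1} of each monomial x^k gives [2/(k+1) if k even, 0 if k odd]. Integrating term-by-term (or equivalently evaluating the antiderivative F(x) = x^6/6 + x^5/5 + x^4/4 - 2*x^2 + 6*x at the endpoints):
  F(1) − F(−1) = 277/60 − (-467/60) = 62/5.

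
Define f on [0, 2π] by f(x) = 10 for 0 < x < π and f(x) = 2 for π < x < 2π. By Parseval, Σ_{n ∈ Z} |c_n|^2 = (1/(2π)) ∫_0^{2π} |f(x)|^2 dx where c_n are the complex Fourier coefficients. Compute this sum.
Σ |c_n|^2 = 52

Parseval equates the L^2 energy of f (normalised by 1/(2π)) with the ℓ^2 sum of its Fourier coefficients: (1/(2π)) ∫_0^{2π} |f|^2 = Σ |c_n|^2.
Compute the left side: (1/(2π)) [∫_0^π 10^2 dx + ∫_π^{2π} 2^2 dx] = (1/(2π)) · (100π + 4π) = (100 + 4)/2 = 52.
So Σ_{n ∈ Z} |c_n|^2 = 52.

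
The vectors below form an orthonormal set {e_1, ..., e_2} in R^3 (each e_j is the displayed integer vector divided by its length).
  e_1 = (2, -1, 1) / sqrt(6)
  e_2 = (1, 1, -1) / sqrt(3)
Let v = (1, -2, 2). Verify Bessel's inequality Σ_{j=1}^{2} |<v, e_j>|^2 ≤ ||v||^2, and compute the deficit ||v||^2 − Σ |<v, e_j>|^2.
Σ |<v, e_j>|^2 = 9; ||v||^2 = 9; deficit = 0

Write each e_j = u_j / sqrt(<u_j, u_j>) where u_j is the displayed integer vector. Then <v, e_j> = <v, u_j> / sqrt(<u_j, u_j>), so |<v, e_j>|^2 = <v, u_j>^2 / <u_j, u_j>.
Coefficients: <v, e_1> = 6/sqrt(6), <v, e_2> = -3/sqrt(3).
Square and sum: Σ |<v, e_j>|^2 = 9.
Compute ||v||^2 = v·v = 9.
Deficit = 9 − 9 = 0 ≥ 0, confirming Bessel's inequality. (The deficit equals ||v − Σ <v,e_j> e_j||^2, the squared distance from v to span{e_j}.)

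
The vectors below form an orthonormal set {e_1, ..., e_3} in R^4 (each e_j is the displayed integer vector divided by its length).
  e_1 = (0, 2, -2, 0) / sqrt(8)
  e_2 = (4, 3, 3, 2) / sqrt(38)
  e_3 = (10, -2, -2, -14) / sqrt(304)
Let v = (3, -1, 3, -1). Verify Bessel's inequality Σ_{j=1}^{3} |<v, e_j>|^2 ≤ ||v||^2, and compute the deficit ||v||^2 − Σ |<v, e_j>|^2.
Σ |<v, e_j>|^2 = 20; ||v||^2 = 20; deficit = 0

Write each e_j = u_j / sqrt(<u_j, u_j>) where u_j is the displayed integer vector. Then <v, e_j> = <v, u_j> / sqrt(<u_j, u_j>), so |<v, e_j>|^2 = <v, u_j>^2 / <u_j, u_j>.
Coefficients: <v, e_1> = -8/sqrt(8), <v, e_2> = 16/sqrt(38), <v, e_3> = 40/sqrt(304).
Square and sum: Σ |<v, e_j>|^2 = 20.
Compute ||v||^2 = v·v = 20.
Deficit = 20 − 20 = 0 ≥ 0, confirming Bessel's inequality. (The deficit equals ||v − Σ <v,e_j> e_j||^2, the squared distance from v to span{e_j}.)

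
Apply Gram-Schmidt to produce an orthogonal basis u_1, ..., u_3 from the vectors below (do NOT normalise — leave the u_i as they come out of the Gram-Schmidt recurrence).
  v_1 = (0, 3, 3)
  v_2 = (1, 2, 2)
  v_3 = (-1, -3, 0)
Orthogonal basis:
  u_1 = (0, 3, 3)
  u_2 = (1, 0, 0)
  u_3 = (0, -3/2, 3/2)

Apply the Gram-Schmidt recurrence
  u_1 = v_1
  u_i = v_i − Σ_{j<i} ((v_i · u_j) / (u_j · u_j)) · u_j.

Step by step this gives:
  u_1 = (0, 3, 3)
  u_2 = (1, 0, 0)
  u_3 = (0, -3/2, 3/2)

Orthogonality check:
  u_2 · u_1 = 0 (should be 0)
  u_3 · u_1 = 0 (should be 0)
  u_3 · u_2 = 0 (should be 0)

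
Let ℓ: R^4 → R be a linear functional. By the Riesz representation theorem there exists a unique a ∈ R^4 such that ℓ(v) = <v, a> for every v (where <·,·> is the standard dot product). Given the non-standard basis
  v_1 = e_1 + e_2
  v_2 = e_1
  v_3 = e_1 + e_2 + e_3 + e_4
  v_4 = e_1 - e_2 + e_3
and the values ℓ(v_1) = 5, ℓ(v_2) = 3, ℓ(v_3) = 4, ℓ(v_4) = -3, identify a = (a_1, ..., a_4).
a = (3, 2, -4, 3)

Write a = (a_1, ..., a_4) in the standard basis. For each basis vector v_i, ℓ(v_i) = <v_i, a> is a linear equation in the a_j's. Collect the n equations into a matrix system V a = ℓ, where row i of V is v_i (expressed in the standard basis). Since V is invertible (lower-triangular with 1s on the diagonal, up to permutation), solve by back-substitution:
  V =
[[1, 1, 0, 0],
 [1, 0, 0, 0],
 [1, 1, 1, 1],
 [1, -1, 1, 0]]
  V a = (5, 3, 4, -3)
Solving gives a = (3, 2, -4, 3).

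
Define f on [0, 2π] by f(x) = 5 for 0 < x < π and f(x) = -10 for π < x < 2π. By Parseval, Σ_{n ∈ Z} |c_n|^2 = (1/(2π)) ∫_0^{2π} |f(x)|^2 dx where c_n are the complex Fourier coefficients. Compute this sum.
Σ |c_n|^2 = 125/2

Parseval equates the L^2 energy of f (normalised by 1/(2π)) with the ℓ^2 sum of its Fourier coefficients: (1/(2π)) ∫_0^{2π} |f|^2 = Σ |c_n|^2.
Compute the left side: (1/(2π)) [∫_0^π 5^2 dx + ∫_π^{2π} (-10)^2 dx] = (1/(2π)) · (25π + 100π) = (25 + 100)/2 = 125/2.
So Σ_{n ∈ Z} |c_n|^2 = 125/2.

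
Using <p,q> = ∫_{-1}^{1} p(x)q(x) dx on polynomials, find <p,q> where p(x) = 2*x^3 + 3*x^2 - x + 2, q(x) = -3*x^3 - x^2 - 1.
<p,q> = -190/21

Expand the product: p(x)·q(x) = -6*x^6 - 11*x^5 - 7*x^3 - 5*x^2 + x - 2.
∫_{-1}^{1} of each monomial x^k gives [2/(k+1) if k even, 0 if k odd]. Integrating term-by-term (or equivalently evaluating the antiderivative F(x) = -6*x^7/7 - 11*x^6/6 - 7*x^4/4 - 5*x^3/3 + x^2/2 - 2*x at the endpoints):
  F(1) − F(−1) = -213/28 − (121/84) = -190/21.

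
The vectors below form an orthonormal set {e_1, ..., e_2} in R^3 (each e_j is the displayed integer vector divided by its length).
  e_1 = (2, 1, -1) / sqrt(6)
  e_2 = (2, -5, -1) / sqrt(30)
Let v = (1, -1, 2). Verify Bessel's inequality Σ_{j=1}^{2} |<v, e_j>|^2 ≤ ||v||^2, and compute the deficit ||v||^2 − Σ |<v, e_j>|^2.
Σ |<v, e_j>|^2 = 1; ||v||^2 = 6; deficit = 5

Write each e_j = u_j / sqrt(<u_j, u_j>) where u_j is the displayed integer vector. Then <v, e_j> = <v, u_j> / sqrt(<u_j, u_j>), so |<v, e_j>|^2 = <v, u_j>^2 / <u_j, u_j>.
Coefficients: <v, e_1> = -1/sqrt(6), <v, e_2> = 5/sqrt(30).
Square and sum: Σ |<v, e_j>|^2 = 1.
Compute ||v||^2 = v·v = 6.
Deficit = 6 − 1 = 5 ≥ 0, confirming Bessel's inequality. (The deficit equals ||v − Σ <v,e_j> e_j||^2, the squared distance from v to span{e_j}.)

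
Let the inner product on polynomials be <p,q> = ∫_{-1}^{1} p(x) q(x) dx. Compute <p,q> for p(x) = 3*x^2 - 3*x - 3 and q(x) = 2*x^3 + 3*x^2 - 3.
<p,q> = 36/5

Expand the product: p(x)·q(x) = 6*x^5 + 3*x^4 - 15*x^3 - 18*x^2 + 9*x + 9.
∫_{-1}^{1} of each monomial x^k gives [2/(k+1) if k even, 0 if k odd]. Integrating term-by-term (or equivalently evaluating the antiderivative F(x) = x^6 + 3*x^5/5 - 15*x^4/4 - 6*x^3 + 9*x^2/2 + 9*x at the endpoints):
  F(1) − F(−1) = 107/20 − (-37/20) = 36/5.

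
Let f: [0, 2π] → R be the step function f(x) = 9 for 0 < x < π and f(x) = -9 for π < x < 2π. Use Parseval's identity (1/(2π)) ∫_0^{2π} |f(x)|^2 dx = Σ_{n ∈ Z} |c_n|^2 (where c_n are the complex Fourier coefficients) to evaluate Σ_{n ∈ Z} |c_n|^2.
Σ |c_n|^2 = 81

Parseval equates the L^2 energy of f (normalised by 1/(2π)) with the ℓ^2 sum of its Fourier coefficients: (1/(2π)) ∫_0^{2π} |f|^2 = Σ |c_n|^2.
Compute the left side: (1/(2π)) [∫_0^π 9^2 dx + ∫_π^{2π} (-9)^2 dx] = (1/(2π)) · (81π + 81π) = (81 + 81)/2 = 81.
So Σ_{n ∈ Z} |c_n|^2 = 81.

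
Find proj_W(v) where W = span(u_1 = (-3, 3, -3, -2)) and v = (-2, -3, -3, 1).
proj_W(v) = (-12/31, 12/31, -12/31, -8/31)

Set up U = [u_1 | ... | u_1] ∈ R^(4×1). The projector onto W = col(U) is P = U (U^T U)^(-1) U^T.
Compute U^T U =
  [31],
and U^T v = (4).
Solve U^T U · c = U^T v for the coefficients: c = (4/31). The projection is proj_W(v) = U c.
Check: (v - proj_W(v)) · u_1 = 0  (should be 0).
Result: proj_W(v) = (-12/31, 12/31, -12/31, -8/31).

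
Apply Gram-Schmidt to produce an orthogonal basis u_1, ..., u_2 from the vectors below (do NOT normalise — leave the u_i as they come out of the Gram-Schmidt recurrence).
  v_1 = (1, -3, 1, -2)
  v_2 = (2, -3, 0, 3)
Orthogonal basis:
  u_1 = (1, -3, 1, -2)
  u_2 = (5/3, -2, -1/3, 11/3)

Apply the Gram-Schmidt recurrence
  u_1 = v_1
  u_i = v_i − Σ_{j<i} ((v_i · u_j) / (u_j · u_j)) · u_j.

Step by step this gives:
  u_1 = (1, -3, 1, -2)
  u_2 = (5/3, -2, -1/3, 11/3)

Orthogonality check:
  u_2 · u_1 = 0 (should be 0)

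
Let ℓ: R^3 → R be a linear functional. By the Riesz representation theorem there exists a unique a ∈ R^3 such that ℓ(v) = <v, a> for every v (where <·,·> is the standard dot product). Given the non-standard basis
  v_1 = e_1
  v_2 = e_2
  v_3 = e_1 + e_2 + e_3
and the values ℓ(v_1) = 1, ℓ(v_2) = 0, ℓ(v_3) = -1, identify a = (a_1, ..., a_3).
a = (1, 0, -2)

Write a = (a_1, ..., a_3) in the standard basis. For each basis vector v_i, ℓ(v_i) = <v_i, a> is a linear equation in the a_j's. Collect the n equations into a matrix system V a = ℓ, where row i of V is v_i (expressed in the standard basis). Since V is invertible (lower-triangular with 1s on the diagonal, up to permutation), solve by back-substitution:
  V =
[[1, 0, 0],
 [0, 1, 0],
 [1, 1, 1]]
  V a = (1, 0, -1)
Solving gives a = (1, 0, -2).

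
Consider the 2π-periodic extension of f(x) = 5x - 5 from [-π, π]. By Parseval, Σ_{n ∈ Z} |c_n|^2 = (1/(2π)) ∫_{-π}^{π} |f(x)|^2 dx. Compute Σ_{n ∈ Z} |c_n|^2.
Σ |c_n|^2 = 25π^2/3 + 25

Expand and integrate term by term over [-π, π]:
  ∫ (5x)^2 dx = 25·(2π^3/3); ∫ 2·5·(-5)·x dx = 0 (odd integrand); ∫ (-5)^2 dx = 25·2π.
So (1/(2π)) ∫_{-π}^{π} (5x - 5)^2 dx = 25π^2/3 + 25 = 25π^2/3 + 25.
Parseval ⇒ Σ |c_n|^2 = 25π^2/3 + 25.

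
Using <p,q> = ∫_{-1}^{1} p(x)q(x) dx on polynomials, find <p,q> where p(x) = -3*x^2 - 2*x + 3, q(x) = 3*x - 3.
<p,q> = -16

Expand the product: p(x)·q(x) = -9*x^3 + 3*x^2 + 15*x - 9.
∫_{-1}^{1} of each monomial x^k gives [2/(k+1) if k even, 0 if k odd]. Integrating term-by-term (or equivalently evaluating the antiderivative F(x) = -9*x^4/4 + x^3 + 15*x^2/2 - 9*x at the endpoints):
  F(1) − F(−1) = -11/4 − (53/4) = -16.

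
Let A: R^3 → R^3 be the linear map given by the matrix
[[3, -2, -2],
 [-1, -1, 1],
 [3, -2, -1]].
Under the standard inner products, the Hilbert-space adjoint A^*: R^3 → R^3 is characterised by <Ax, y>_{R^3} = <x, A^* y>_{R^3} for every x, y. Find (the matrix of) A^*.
A^* = A^T =
[[3, -1, 3],
 [-2, -1, -2],
 [-2, 1, -1]]

For real matrices with standard dot products, the defining identity <Ax, y> = <x, A^* y> gives (Ax)^T y = x^T (A^*) y, i.e. x^T A^T y = x^T (A^*) y. Since this holds for all x, y, we must have A^* = A^T. Therefore
A^* =
[[3, -1, 3],
 [-2, -1, -2],
 [-2, 1, -1]].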